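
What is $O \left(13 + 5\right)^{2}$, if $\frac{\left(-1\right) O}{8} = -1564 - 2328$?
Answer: $10088064$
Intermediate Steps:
$O = 31136$ ($O = - 8 \left(-1564 - 2328\right) = \left(-8\right) \left(-3892\right) = 31136$)
$O \left(13 + 5\right)^{2} = 31136 \left(13 + 5\right)^{2} = 31136 \cdot 18^{2} = 31136 \cdot 324 = 10088064$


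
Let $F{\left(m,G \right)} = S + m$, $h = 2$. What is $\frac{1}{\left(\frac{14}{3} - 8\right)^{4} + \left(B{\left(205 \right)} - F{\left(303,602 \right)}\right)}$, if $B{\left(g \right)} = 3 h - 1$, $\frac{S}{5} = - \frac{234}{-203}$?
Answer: $- \frac{16443}{2964784} \approx -0.0055461$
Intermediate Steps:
$S = \frac{1170}{203}$ ($S = 5 \left(- \frac{234}{-203}\right) = 5 \left(\left(-234\right) \left(- \frac{1}{203}\right)\right) = 5 \cdot \frac{234}{203} = \frac{1170}{203} \approx 5.7635$)
$F{\left(m,G \right)} = \frac{1170}{203} + m$
$B{\left(g \right)} = 5$ ($B{\left(g \right)} = 3 \cdot 2 - 1 = 6 - 1 = 5$)
$\frac{1}{\left(\frac{14}{3} - 8\right)^{4} + \left(B{\left(205 \right)} - F{\left(303,602 \right)}\right)} = \frac{1}{\left(\frac{14}{3} - 8\right)^{4} + \left(5 - \left(\frac{1170}{203} + 303\right)\right)} = \frac{1}{\left(14 \cdot \frac{1}{3} - 8\right)^{4} + \left(5 - \frac{62679}{203}\right)} = \frac{1}{\left(\frac{14}{3} - 8\right)^{4} + \left(5 - \frac{62679}{203}\right)} = \frac{1}{\left(- \frac{10}{3}\right)^{4} - \frac{61664}{203}} = \frac{1}{\frac{10000}{81} - \frac{61664}{203}} = \frac{1}{- \frac{2964784}{16443}} = - \frac{16443}{2964784}$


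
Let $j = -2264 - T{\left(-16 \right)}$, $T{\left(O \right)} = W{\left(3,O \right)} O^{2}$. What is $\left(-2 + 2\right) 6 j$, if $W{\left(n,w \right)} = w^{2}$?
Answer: $0$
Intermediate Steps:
$T{\left(O \right)} = O^{4}$ ($T{\left(O \right)} = O^{2} O^{2} = O^{4}$)
$j = -67800$ ($j = -2264 - \left(-16\right)^{4} = -2264 - 65536 = -67800$)
$\left(-2 + 2\right) 6 j = \left(-2 + 2\right) 6 \left(-67800\right) = 0 \cdot 6 \left(-67800\right) = 0 \left(-67800\right) = 0$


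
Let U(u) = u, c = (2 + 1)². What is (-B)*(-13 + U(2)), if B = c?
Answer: 99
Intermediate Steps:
c = 9 (c = 3² = 9)
B = 9
(-B)*(-13 + U(2)) = (-1*9)*(-13 + 2) = -9*(-11) = 99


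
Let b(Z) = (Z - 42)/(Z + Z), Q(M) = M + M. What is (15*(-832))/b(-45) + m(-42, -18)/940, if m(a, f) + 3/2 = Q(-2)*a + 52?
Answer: -703859327/54520 ≈ -12910.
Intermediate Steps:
Q(M) = 2*M
m(a, f) = 101/2 - 4*a (m(a, f) = -3/2 + ((2*(-2))*a + 52) = -3/2 + (-4*a + 52) = -3/2 + (52 - 4*a) = 101/2 - 4*a)
b(Z) = (-42 + Z)/(2*Z) (b(Z) = (-42 + Z)/((2*Z)) = (-42 + Z)*(1/(2*Z)) = (-42 + Z)/(2*Z))
(15*(-832))/b(-45) + m(-42, -18)/940 = (15*(-832))/(((½)*(-42 - 45)/(-45))) + (101/2 - 4*(-42))/940 = -12480/((½)*(-1/45)*(-87)) + (101/2 + 168)*(1/940) = -12480/29/30 + (437/2)*(1/940) = -12480*30/29 + 437/1880 = -374400/29 + 437/1880 = -703859327/54520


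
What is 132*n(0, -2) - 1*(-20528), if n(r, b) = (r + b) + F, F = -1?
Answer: 20132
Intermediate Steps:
n(r, b) = -1 + b + r (n(r, b) = (r + b) - 1 = (b + r) - 1 = -1 + b + r)
132*n(0, -2) - 1*(-20528) = 132*(-1 - 2 + 0) - 1*(-20528) = 132*(-3) + 20528 = -396 + 20528 = 20132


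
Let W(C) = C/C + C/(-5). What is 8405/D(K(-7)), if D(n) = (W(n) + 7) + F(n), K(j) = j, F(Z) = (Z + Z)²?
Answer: 42025/1027 ≈ 40.920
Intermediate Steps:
F(Z) = 4*Z² (F(Z) = (2*Z)² = 4*Z²)
W(C) = 1 - C/5 (W(C) = 1 + C*(-⅕) = 1 - C/5)
D(n) = 8 + 4*n² - n/5 (D(n) = ((1 - n/5) + 7) + 4*n² = (8 - n/5) + 4*n² = 8 + 4*n² - n/5)
8405/D(K(-7)) = 8405/(8 + 4*(-7)² - ⅕*(-7)) = 8405/(8 + 4*49 + 7/5) = 8405/(8 + 196 + 7/5) = 8405/(1027/5) = 8405*(5/1027) = 42025/1027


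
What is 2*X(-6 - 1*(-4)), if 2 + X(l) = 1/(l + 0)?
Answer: -5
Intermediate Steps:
X(l) = -2 + 1/l (X(l) = -2 + 1/(l + 0) = -2 + 1/l)
2*X(-6 - 1*(-4)) = 2*(-2 + 1/(-6 - 1*(-4))) = 2*(-2 + 1/(-6 + 4)) = 2*(-2 + 1/(-2)) = 2*(-2 - 1/2) = 2*(-5/2) = -5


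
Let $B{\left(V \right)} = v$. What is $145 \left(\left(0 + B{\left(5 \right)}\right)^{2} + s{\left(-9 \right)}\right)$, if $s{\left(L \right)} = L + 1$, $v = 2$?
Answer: $-580$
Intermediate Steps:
$B{\left(V \right)} = 2$
$s{\left(L \right)} = 1 + L$
$145 \left(\left(0 + B{\left(5 \right)}\right)^{2} + s{\left(-9 \right)}\right) = 145 \left(\left(0 + 2\right)^{2} + \left(1 - 9\right)\right) = 145 \left(2^{2} - 8\right) = 145 \left(4 - 8\right) = 145 \left(-4\right) = -580$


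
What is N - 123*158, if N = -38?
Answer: -19472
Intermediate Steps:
N - 123*158 = -38 - 123*158 = -38 - 19434 = -19472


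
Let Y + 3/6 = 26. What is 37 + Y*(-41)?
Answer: -2017/2 ≈ -1008.5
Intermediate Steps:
Y = 51/2 (Y = -1/2 + 26 = 51/2 ≈ 25.500)
37 + Y*(-41) = 37 + (51/2)*(-41) = 37 - 2091/2 = -2017/2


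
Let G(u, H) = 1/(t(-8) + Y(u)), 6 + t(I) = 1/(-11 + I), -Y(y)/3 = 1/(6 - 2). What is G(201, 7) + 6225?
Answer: 3218249/517 ≈ 6224.9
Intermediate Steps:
Y(y) = -¾ (Y(y) = -3/(6 - 2) = -3/4 = -3*¼ = -¾)
t(I) = -6 + 1/(-11 + I)
G(u, H) = -76/517 (G(u, H) = 1/((67 - 6*(-8))/(-11 - 8) - ¾) = 1/((67 + 48)/(-19) - ¾) = 1/(-1/19*115 - ¾) = 1/(-115/19 - ¾) = 1/(-517/76) = -76/517)
G(201, 7) + 6225 = -76/517 + 6225 = 3218249/517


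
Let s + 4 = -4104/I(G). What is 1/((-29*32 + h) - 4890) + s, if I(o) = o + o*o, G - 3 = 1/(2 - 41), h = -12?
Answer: -368112443/1048234 ≈ -351.17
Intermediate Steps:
G = 116/39 (G = 3 + 1/(2 - 41) = 3 + 1/(-39) = 3 - 1/39 = 116/39 ≈ 2.9744)
I(o) = o + o²
s = -1578526/4495 (s = -4 - 4104*39/(116*(1 + 116/39)) = -4 - 4104/((116/39)*(155/39)) = -4 - 4104/17980/1521 = -4 - 4104*1521/17980 = -4 - 1560546/4495 = -1578526/4495 ≈ -351.17)
1/((-29*32 + h) - 4890) + s = 1/((-29*32 - 12) - 4890) - 1578526/4495 = 1/((-928 - 12) - 4890) - 1578526/4495 = 1/(-940 - 4890) - 1578526/4495 = 1/(-5830) - 1578526/4495 = -1/5830 - 1578526/4495 = -368112443/1048234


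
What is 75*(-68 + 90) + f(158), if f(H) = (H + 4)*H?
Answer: 27246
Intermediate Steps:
f(H) = H*(4 + H) (f(H) = (4 + H)*H = H*(4 + H))
75*(-68 + 90) + f(158) = 75*(-68 + 90) + 158*(4 + 158) = 75*22 + 158*162 = 1650 + 25596 = 27246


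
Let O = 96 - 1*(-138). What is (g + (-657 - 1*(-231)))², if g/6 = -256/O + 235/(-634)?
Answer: 28893688831225/152843769 ≈ 1.8904e+5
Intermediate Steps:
O = 234 (O = 96 + 138 = 234)
g = -108647/12363 (g = 6*(-256/234 + 235/(-634)) = 6*(-256*1/234 + 235*(-1/634)) = 6*(-128/117 - 235/634) = 6*(-108647/74178) = -108647/12363 ≈ -8.7881)
(g + (-657 - 1*(-231)))² = (-108647/12363 + (-657 - 1*(-231)))² = (-108647/12363 + (-657 + 231))² = (-108647/12363 - 426)² = (-5375285/12363)² = 28893688831225/152843769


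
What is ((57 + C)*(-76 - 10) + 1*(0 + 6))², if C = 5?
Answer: 28366276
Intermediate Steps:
((57 + C)*(-76 - 10) + 1*(0 + 6))² = ((57 + 5)*(-76 - 10) + 1*(0 + 6))² = (62*(-86) + 1*6)² = (-5332 + 6)² = (-5326)² = 28366276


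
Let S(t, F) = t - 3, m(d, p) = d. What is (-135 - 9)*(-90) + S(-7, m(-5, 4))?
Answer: 12950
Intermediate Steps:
S(t, F) = -3 + t
(-135 - 9)*(-90) + S(-7, m(-5, 4)) = (-135 - 9)*(-90) + (-3 - 7) = -144*(-90) - 10 = 12960 - 10 = 12950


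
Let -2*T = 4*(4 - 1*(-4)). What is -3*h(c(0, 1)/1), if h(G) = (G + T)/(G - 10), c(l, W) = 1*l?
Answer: -24/5 ≈ -4.8000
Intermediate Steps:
c(l, W) = l
T = -16 (T = -2*(4 - 1*(-4)) = -2*(4 + 4) = -2*8 = -1/2*32 = -16)
h(G) = (-16 + G)/(-10 + G) (h(G) = (G - 16)/(G - 10) = (-16 + G)/(-10 + G))
-3*h(c(0, 1)/1) = -3*(-16 + 0/1)/(-10 + 0/1) = -3*(-16 + 0*1)/(-10 + 0*1) = -3*(-16 + 0)/(-10 + 0) = -3*(-16)/(-10) = -(-3)*(-16)/10 = -3*8/5 = -24/5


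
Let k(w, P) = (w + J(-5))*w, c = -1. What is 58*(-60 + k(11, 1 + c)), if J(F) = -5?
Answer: 348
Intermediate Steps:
k(w, P) = w*(-5 + w) (k(w, P) = (w - 5)*w = (-5 + w)*w = w*(-5 + w))
58*(-60 + k(11, 1 + c)) = 58*(-60 + 11*(-5 + 11)) = 58*(-60 + 11*6) = 58*(-60 + 66) = 58*6 = 348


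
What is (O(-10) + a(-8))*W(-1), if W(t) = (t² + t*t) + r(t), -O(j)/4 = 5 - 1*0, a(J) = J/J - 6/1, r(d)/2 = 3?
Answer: -200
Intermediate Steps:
r(d) = 6 (r(d) = 2*3 = 6)
a(J) = -5 (a(J) = 1 - 6*1 = 1 - 6 = -5)
O(j) = -20 (O(j) = -4*(5 - 1*0) = -4*(5 + 0) = -4*5 = -20)
W(t) = 6 + 2*t² (W(t) = (t² + t*t) + 6 = (t² + t²) + 6 = 2*t² + 6 = 6 + 2*t²)
(O(-10) + a(-8))*W(-1) = (-20 - 5)*(6 + 2*(-1)²) = -25*(6 + 2*1) = -25*(6 + 2) = -25*8 = -200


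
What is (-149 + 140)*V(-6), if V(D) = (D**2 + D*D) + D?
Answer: -594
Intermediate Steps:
V(D) = D + 2*D**2 (V(D) = (D**2 + D**2) + D = 2*D**2 + D = D + 2*D**2)
(-149 + 140)*V(-6) = (-149 + 140)*(-6*(1 + 2*(-6))) = -(-54)*(1 - 12) = -(-54)*(-11) = -9*66 = -594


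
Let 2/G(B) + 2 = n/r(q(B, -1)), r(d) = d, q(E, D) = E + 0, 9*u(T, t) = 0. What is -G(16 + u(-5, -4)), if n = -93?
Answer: 32/125 ≈ 0.25600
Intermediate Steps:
u(T, t) = 0 (u(T, t) = (⅑)*0 = 0)
q(E, D) = E
G(B) = 2/(-2 - 93/B)
-G(16 + u(-5, -4)) = -(-2)*(16 + 0)/(93 + 2*(16 + 0)) = -(-2)*16/(93 + 2*16) = -(-2)*16/(93 + 32) = -(-2)*16/125 = -1*(-32/125) = 32/125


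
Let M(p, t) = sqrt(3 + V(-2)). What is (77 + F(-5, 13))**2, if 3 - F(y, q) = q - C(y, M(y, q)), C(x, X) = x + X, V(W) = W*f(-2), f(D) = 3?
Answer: (62 + I*sqrt(3))**2 ≈ 3841.0 + 214.77*I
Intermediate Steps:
V(W) = 3*W (V(W) = W*3 = 3*W)
M(p, t) = I*sqrt(3) (M(p, t) = sqrt(3 + 3*(-2)) = sqrt(3 - 6) = sqrt(-3) = I*sqrt(3))
C(x, X) = X + x
F(y, q) = 3 + y - q + I*sqrt(3) (F(y, q) = 3 - (q - (I*sqrt(3) + y)) = 3 - (q - (y + I*sqrt(3))) = 3 - (q + (-y - I*sqrt(3))) = 3 - (q - y - I*sqrt(3)) = 3 + (y - q + I*sqrt(3)) = 3 + y - q + I*sqrt(3))
(77 + F(-5, 13))**2 = (77 + (3 - 5 - 1*13 + I*sqrt(3)))**2 = (77 + (3 - 5 - 13 + I*sqrt(3)))**2 = (77 + (-15 + I*sqrt(3)))**2 = (62 + I*sqrt(3))**2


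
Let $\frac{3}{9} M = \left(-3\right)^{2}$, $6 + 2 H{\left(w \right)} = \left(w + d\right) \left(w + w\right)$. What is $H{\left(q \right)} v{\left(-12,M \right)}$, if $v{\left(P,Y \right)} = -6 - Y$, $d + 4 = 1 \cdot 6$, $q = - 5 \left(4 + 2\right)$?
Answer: $-27621$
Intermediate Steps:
$q = -30$ ($q = \left(-5\right) 6 = -30$)
$d = 2$ ($d = -4 + 1 \cdot 6 = -4 + 6 = 2$)
$H{\left(w \right)} = -3 + w \left(2 + w\right)$ ($H{\left(w \right)} = -3 + \frac{\left(w + 2\right) \left(w + w\right)}{2} = -3 + \frac{\left(2 + w\right) 2 w}{2} = -3 + \frac{2 w \left(2 + w\right)}{2} = -3 + w \left(2 + w\right)$)
$M = 27$ ($M = 3 \left(-3\right)^{2} = 3 \cdot 9 = 27$)
$H{\left(q \right)} v{\left(-12,M \right)} = \left(-3 + \left(-30\right)^{2} + 2 \left(-30\right)\right) \left(-6 - 27\right) = \left(-3 + 900 - 60\right) \left(-6 - 27\right) = 837 \left(-33\right) = -27621$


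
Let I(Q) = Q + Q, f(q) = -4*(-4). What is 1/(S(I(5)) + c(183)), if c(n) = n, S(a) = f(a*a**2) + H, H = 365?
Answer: 1/564 ≈ 0.0017731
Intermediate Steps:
f(q) = 16
I(Q) = 2*Q
S(a) = 381 (S(a) = 16 + 365 = 381)
1/(S(I(5)) + c(183)) = 1/(381 + 183) = 1/564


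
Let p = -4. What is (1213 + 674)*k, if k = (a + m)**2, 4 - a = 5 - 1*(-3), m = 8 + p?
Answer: 0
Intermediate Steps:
m = 4 (m = 8 - 4 = 4)
a = -4 (a = 4 - (5 - 1*(-3)) = 4 - (5 + 3) = 4 - 1*8 = 4 - 8 = -4)
k = 0 (k = (-4 + 4)**2 = 0**2 = 0)
(1213 + 674)*k = (1213 + 674)*0 = 1887*0 = 0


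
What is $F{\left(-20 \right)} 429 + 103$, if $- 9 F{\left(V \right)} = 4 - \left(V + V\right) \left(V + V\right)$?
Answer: $76179$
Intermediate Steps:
$F{\left(V \right)} = - \frac{4}{9} + \frac{4 V^{2}}{9}$ ($F{\left(V \right)} = - \frac{4 - \left(V + V\right) \left(V + V\right)}{9} = - \frac{4 - 2 V 2 V}{9} = - \frac{4 - 4 V^{2}}{9} = - \frac{4}{9} + \frac{4 V^{2}}{9}$)
$F{\left(-20 \right)} 429 + 103 = \left(- \frac{4}{9} + \frac{4 \left(-20\right)^{2}}{9}\right) 429 + 103 = \left(- \frac{4}{9} + \frac{4}{9} \cdot 400\right) 429 + 103 = \left(- \frac{4}{9} + \frac{1600}{9}\right) 429 + 103 = \frac{532}{3} \cdot 429 + 103 = 76076 + 103 = 76179$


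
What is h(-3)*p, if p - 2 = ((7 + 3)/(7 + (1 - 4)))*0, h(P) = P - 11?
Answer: -28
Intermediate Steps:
h(P) = -11 + P
p = 2 (p = 2 + ((7 + 3)/(7 + (1 - 4)))*0 = 2 + (10/(7 - 3))*0 = 2 + (10/4)*0 = 2 + (10*(1/4))*0 = 2 + (5/2)*0 = 2 + 0 = 2)
h(-3)*p = (-11 - 3)*2 = -14*2 = -28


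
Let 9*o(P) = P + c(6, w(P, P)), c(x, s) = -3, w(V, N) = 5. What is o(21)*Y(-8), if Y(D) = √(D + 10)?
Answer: 2*√2 ≈ 2.8284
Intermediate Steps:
Y(D) = √(10 + D)
o(P) = -⅓ + P/9 (o(P) = (P - 3)/9 = (-3 + P)/9 = -⅓ + P/9)
o(21)*Y(-8) = (-⅓ + (⅑)*21)*√(10 - 8) = (-⅓ + 7/3)*√2 = 2*√2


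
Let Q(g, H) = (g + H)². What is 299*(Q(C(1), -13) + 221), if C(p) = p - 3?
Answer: 133354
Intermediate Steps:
C(p) = -3 + p
Q(g, H) = (H + g)²
299*(Q(C(1), -13) + 221) = 299*((-13 + (-3 + 1))² + 221) = 299*((-13 - 2)² + 221) = 299*((-15)² + 221) = 299*(225 + 221) = 299*446 = 133354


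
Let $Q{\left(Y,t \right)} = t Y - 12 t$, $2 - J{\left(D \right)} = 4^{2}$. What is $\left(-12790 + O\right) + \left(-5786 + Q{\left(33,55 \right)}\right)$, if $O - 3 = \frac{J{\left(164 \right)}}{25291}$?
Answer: $- \frac{62931236}{3613} \approx -17418.0$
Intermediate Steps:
$J{\left(D \right)} = -14$ ($J{\left(D \right)} = 2 - 4^{2} = 2 - 16 = -14$)
$Q{\left(Y,t \right)} = - 12 t + Y t$ ($Q{\left(Y,t \right)} = Y t - 12 t = - 12 t + Y t$)
$O = \frac{10837}{3613}$ ($O = 3 - \frac{14}{25291} = 3 - \frac{2}{3613} = \frac{10837}{3613} \approx 2.9994$)
$\left(-12790 + O\right) + \left(-5786 + Q{\left(33,55 \right)}\right) = \left(-12790 + \frac{10837}{3613}\right) - \left(5786 - 55 \left(-12 + 33\right)\right) = - \frac{46199433}{3613} + \left(-5786 + 55 \cdot 21\right) = - \frac{46199433}{3613} + \left(-5786 + 1155\right) = - \frac{46199433}{3613} - 4631 = - \frac{62931236}{3613}$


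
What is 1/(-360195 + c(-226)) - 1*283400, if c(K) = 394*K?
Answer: -127314332601/449239 ≈ -2.8340e+5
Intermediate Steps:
1/(-360195 + c(-226)) - 1*283400 = 1/(-360195 + 394*(-226)) - 1*283400 = 1/(-360195 - 89044) - 283400 = 1/(-449239) - 283400 = -1/449239 - 283400 = -127314332601/449239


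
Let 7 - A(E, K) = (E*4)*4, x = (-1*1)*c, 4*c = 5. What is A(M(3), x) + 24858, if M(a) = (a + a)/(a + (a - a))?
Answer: 24833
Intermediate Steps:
c = 5/4 (c = (¼)*5 = 5/4 ≈ 1.2500)
M(a) = 2 (M(a) = (2*a)/(a + 0) = (2*a)/a = 2)
x = -5/4 (x = -1*1*(5/4) = -1*5/4 = -5/4 ≈ -1.2500)
A(E, K) = 7 - 16*E (A(E, K) = 7 - E*4*4 = 7 - 4*E*4 = 7 - 16*E)
A(M(3), x) + 24858 = (7 - 16*2) + 24858 = (7 - 32) + 24858 = -25 + 24858 = 24833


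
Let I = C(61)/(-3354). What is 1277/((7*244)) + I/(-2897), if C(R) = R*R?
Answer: 6207187247/8297923452 ≈ 0.74804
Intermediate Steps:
C(R) = R**2
I = -3721/3354 (I = 61**2/(-3354) = 3721*(-1/3354) = -3721/3354 ≈ -1.1094)
1277/((7*244)) + I/(-2897) = 1277/((7*244)) - 3721/3354/(-2897) = 1277/1708 - 3721/3354*(-1/2897) = 1277*(1/1708) + 3721/9716538 = 1277/1708 + 3721/9716538 = 6207187247/8297923452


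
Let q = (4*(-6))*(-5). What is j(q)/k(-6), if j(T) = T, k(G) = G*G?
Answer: 10/3 ≈ 3.3333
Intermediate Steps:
k(G) = G²
q = 120 (q = -24*(-5) = 120)
j(q)/k(-6) = 120/((-6)²) = 120/36 = 120*(1/36) = 10/3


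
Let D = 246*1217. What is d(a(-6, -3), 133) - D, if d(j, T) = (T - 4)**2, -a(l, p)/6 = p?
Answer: -282741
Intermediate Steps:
a(l, p) = -6*p
d(j, T) = (-4 + T)**2
D = 299382
d(a(-6, -3), 133) - D = (-4 + 133)**2 - 1*299382 = 129**2 - 299382 = 16641 - 299382 = -282741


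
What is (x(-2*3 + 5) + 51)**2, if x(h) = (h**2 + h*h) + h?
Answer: 2704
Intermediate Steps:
x(h) = h + 2*h**2 (x(h) = (h**2 + h**2) + h = 2*h**2 + h = h + 2*h**2)
(x(-2*3 + 5) + 51)**2 = ((-2*3 + 5)*(1 + 2*(-2*3 + 5)) + 51)**2 = ((-6 + 5)*(1 + 2*(-6 + 5)) + 51)**2 = (-(1 + 2*(-1)) + 51)**2 = (-(1 - 2) + 51)**2 = (-1*(-1) + 51)**2 = (1 + 51)**2 = 52**2 = 2704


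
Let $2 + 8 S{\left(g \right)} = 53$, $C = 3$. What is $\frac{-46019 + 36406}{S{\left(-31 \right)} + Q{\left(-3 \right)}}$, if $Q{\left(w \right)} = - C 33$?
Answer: $\frac{76904}{741} \approx 103.78$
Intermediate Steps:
$S{\left(g \right)} = \frac{51}{8}$ ($S{\left(g \right)} = - \frac{1}{4} + \frac{1}{8} \cdot 53 = - \frac{1}{4} + \frac{53}{8} = \frac{51}{8}$)
$Q{\left(w \right)} = -99$ ($Q{\left(w \right)} = - 3 \cdot 33 = \left(-1\right) 99 = -99$)
$\frac{-46019 + 36406}{S{\left(-31 \right)} + Q{\left(-3 \right)}} = \frac{-46019 + 36406}{\frac{51}{8} - 99} = - \frac{9613}{- \frac{741}{8}} = \left(-9613\right) \left(- \frac{8}{741}\right) = \frac{76904}{741}$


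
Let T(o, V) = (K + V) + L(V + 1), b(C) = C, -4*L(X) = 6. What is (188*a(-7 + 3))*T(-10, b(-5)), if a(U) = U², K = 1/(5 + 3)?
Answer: -19176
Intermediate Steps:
L(X) = -3/2 (L(X) = -¼*6 = -3/2)
K = ⅛ (K = 1/8 = ⅛ ≈ 0.12500)
T(o, V) = -11/8 + V (T(o, V) = (⅛ + V) - 3/2 = -11/8 + V)
(188*a(-7 + 3))*T(-10, b(-5)) = (188*(-7 + 3)²)*(-11/8 - 5) = (188*(-4)²)*(-51/8) = (188*16)*(-51/8) = 3008*(-51/8) = -19176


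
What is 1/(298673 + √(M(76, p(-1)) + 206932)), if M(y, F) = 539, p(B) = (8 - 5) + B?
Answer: 298673/89205353458 - √207471/89205353458 ≈ 3.3430e-6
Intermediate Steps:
p(B) = 3 + B
1/(298673 + √(M(76, p(-1)) + 206932)) = 1/(298673 + √(539 + 206932)) = 1/(298673 + √207471)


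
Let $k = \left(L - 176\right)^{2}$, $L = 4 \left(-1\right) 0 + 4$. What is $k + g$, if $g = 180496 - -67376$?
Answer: $277456$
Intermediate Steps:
$L = 4$ ($L = \left(-4\right) 0 + 4 = 0 + 4 = 4$)
$g = 247872$ ($g = 180496 + 67376 = 247872$)
$k = 29584$ ($k = \left(4 - 176\right)^{2} = \left(-172\right)^{2} = 29584$)
$k + g = 29584 + 247872 = 277456$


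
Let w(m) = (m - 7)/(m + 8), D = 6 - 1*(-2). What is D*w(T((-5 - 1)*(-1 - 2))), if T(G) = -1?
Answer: -64/7 ≈ -9.1429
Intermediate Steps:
D = 8 (D = 6 + 2 = 8)
w(m) = (-7 + m)/(8 + m)
D*w(T((-5 - 1)*(-1 - 2))) = 8*((-7 - 1)/(8 - 1)) = 8*(-8/7) = -64/7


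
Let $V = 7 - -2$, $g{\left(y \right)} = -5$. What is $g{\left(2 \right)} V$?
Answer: $-45$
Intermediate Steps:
$V = 9$ ($V = 7 + 2 = 9$)
$g{\left(2 \right)} V = \left(-5\right) 9 = -45$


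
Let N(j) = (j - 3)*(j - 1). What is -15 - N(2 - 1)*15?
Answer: -15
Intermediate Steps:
N(j) = (-1 + j)*(-3 + j) (N(j) = (-3 + j)*(-1 + j) = (-1 + j)*(-3 + j))
-15 - N(2 - 1)*15 = -15 - (3 + (2 - 1)² - 4*(2 - 1))*15 = -15 - (3 + 1² - 4*1)*15 = -15 - (3 + 1 - 4)*15 = -15 - 1*0*15 = -15 + 0*15 = -15 + 0 = -15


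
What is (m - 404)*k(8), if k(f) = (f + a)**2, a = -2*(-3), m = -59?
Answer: -90748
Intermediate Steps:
a = 6
k(f) = (6 + f)**2 (k(f) = (f + 6)**2 = (6 + f)**2)
(m - 404)*k(8) = (-59 - 404)*(6 + 8)**2 = -463*14**2 = -463*196 = -90748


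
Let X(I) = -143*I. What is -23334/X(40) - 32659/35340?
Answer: 3986338/1263405 ≈ 3.1552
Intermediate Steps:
-23334/X(40) - 32659/35340 = -23334/((-143*40)) - 32659/35340 = -23334/(-5720) - 32659*1/35340 = -23334*(-1/5720) - 32659/35340 = 11667/2860 - 32659/35340 = 3986338/1263405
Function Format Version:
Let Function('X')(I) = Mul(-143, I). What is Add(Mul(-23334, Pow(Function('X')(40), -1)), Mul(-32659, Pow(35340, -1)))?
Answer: Rational(3986338, 1263405) ≈ 3.1552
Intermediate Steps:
Add(Mul(-23334, Pow(Function('X')(40), -1)), Mul(-32659, Pow(35340, -1))) = Add(Mul(-23334, Pow(Mul(-143, 40), -1)), Mul(-32659, Pow(35340, -1))) = Add(Mul(-23334, Pow(-5720, -1)), Mul(-32659, Rational(1, 35340))) = Add(Mul(-23334, Rational(-1, 5720)), Rational(-32659, 35340)) = Add(Rational(11667, 2860), Rational(-32659, 35340)) = Rational(3986338, 1263405)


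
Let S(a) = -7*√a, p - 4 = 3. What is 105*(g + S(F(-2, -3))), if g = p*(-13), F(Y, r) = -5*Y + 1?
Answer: -9555 - 735*√11 ≈ -11993.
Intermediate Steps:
p = 7 (p = 4 + 3 = 7)
F(Y, r) = 1 - 5*Y
g = -91 (g = 7*(-13) = -91)
105*(g + S(F(-2, -3))) = 105*(-91 - 7*√(1 - 5*(-2))) = 105*(-91 - 7*√(1 + 10)) = 105*(-91 - 7*√11) = -9555 - 735*√11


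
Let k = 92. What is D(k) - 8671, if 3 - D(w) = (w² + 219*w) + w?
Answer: -37372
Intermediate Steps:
D(w) = 3 - w² - 220*w (D(w) = 3 - ((w² + 219*w) + w) = 3 - (w² + 220*w) = 3 + (-w² - 220*w) = 3 - w² - 220*w)
D(k) - 8671 = (3 - 1*92² - 220*92) - 8671 = (3 - 1*8464 - 20240) - 8671 = (3 - 8464 - 20240) - 8671 = -28701 - 8671 = -37372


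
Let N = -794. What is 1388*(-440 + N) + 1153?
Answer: -1711639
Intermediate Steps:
1388*(-440 + N) + 1153 = 1388*(-440 - 794) + 1153 = 1388*(-1234) + 1153 = -1712792 + 1153 = -1711639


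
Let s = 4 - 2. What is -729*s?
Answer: -1458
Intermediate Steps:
s = 2
-729*s = -729*2 = -1458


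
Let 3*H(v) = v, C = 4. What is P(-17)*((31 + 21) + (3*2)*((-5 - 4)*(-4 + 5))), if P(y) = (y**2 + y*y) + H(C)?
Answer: -3476/3 ≈ -1158.7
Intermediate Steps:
H(v) = v/3
P(y) = 4/3 + 2*y**2 (P(y) = (y**2 + y*y) + (1/3)*4 = (y**2 + y**2) + 4/3 = 2*y**2 + 4/3 = 4/3 + 2*y**2)
P(-17)*((31 + 21) + (3*2)*((-5 - 4)*(-4 + 5))) = (4/3 + 2*(-17)**2)*((31 + 21) + (3*2)*((-5 - 4)*(-4 + 5))) = (4/3 + 2*289)*(52 + 6*(-9*1)) = (4/3 + 578)*(52 + 6*(-9)) = 1738*(52 - 54)/3 = (1738/3)*(-2) = -3476/3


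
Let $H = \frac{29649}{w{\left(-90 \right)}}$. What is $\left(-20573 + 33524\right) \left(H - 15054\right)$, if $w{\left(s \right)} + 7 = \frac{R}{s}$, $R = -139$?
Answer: $- \frac{130286075724}{491} \approx -2.6535 \cdot 10^{8}$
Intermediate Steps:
$w{\left(s \right)} = -7 - \frac{139}{s}$
$H = - \frac{2668410}{491}$ ($H = \frac{29649}{-7 - \frac{139}{-90}} = \frac{29649}{-7 - - \frac{139}{90}} = \frac{29649}{-7 + \frac{139}{90}} = \frac{29649}{- \frac{491}{90}} = 29649 \left(- \frac{90}{491}\right) = - \frac{2668410}{491} \approx -5434.6$)
$\left(-20573 + 33524\right) \left(H - 15054\right) = \left(-20573 + 33524\right) \left(- \frac{2668410}{491} - 15054\right) = 12951 \left(- \frac{10059924}{491}\right) = - \frac{130286075724}{491}$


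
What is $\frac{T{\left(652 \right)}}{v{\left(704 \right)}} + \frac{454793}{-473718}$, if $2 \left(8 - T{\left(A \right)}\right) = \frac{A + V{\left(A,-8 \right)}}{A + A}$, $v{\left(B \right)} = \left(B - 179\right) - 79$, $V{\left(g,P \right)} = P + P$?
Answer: $- \frac{64927287065}{68876702328} \approx -0.94266$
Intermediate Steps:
$V{\left(g,P \right)} = 2 P$
$v{\left(B \right)} = -258 + B$ ($v{\left(B \right)} = \left(-179 + B\right) - 79 = -258 + B$)
$T{\left(A \right)} = 8 - \frac{-16 + A}{4 A}$ ($T{\left(A \right)} = 8 - \frac{\left(A + 2 \left(-8\right)\right) \frac{1}{A + A}}{2} = 8 - \frac{\left(A - 16\right) \frac{1}{2 A}}{2} = 8 - \frac{\left(-16 + A\right) \frac{1}{2 A}}{2} = 8 - \frac{\frac{1}{2} \frac{1}{A} \left(-16 + A\right)}{2} = 8 - \frac{-16 + A}{4 A}$)
$\frac{T{\left(652 \right)}}{v{\left(704 \right)}} + \frac{454793}{-473718} = \frac{\frac{31}{4} + \frac{4}{652}}{-258 + 704} + \frac{454793}{-473718} = \frac{\frac{31}{4} + 4 \cdot \frac{1}{652}}{446} + 454793 \left(- \frac{1}{473718}\right) = \left(\frac{31}{4} + \frac{1}{163}\right) \frac{1}{446} - \frac{454793}{473718} = \frac{5057}{652} \cdot \frac{1}{446} - \frac{454793}{473718} = \frac{5057}{290792} - \frac{454793}{473718} = - \frac{64927287065}{68876702328}$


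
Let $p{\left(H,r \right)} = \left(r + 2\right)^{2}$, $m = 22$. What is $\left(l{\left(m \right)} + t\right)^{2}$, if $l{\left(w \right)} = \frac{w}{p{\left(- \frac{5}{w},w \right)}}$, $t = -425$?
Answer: $\frac{14979067321}{82944} \approx 1.8059 \cdot 10^{5}$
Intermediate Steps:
$p{\left(H,r \right)} = \left(2 + r\right)^{2}$
$l{\left(w \right)} = \frac{w}{\left(2 + w\right)^{2}}$
$\left(l{\left(m \right)} + t\right)^{2} = \left(\frac{22}{\left(2 + 22\right)^{2}} - 425\right)^{2} = \left(\frac{22}{576} - 425\right)^{2} = \left(22 \cdot \frac{1}{576} - 425\right)^{2} = \left(\frac{11}{288} - 425\right)^{2} = \left(- \frac{122389}{288}\right)^{2} = \frac{14979067321}{82944}$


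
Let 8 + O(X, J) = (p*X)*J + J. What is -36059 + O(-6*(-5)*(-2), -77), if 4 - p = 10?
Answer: -63864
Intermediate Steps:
p = -6 (p = 4 - 1*10 = 4 - 10 = -6)
O(X, J) = -8 + J - 6*J*X (O(X, J) = -8 + ((-6*X)*J + J) = -8 + (-6*J*X + J) = -8 + (J - 6*J*X) = -8 + J - 6*J*X)
-36059 + O(-6*(-5)*(-2), -77) = -36059 + (-8 - 77 - 6*(-77)*-6*(-5)*(-2)) = -36059 + (-8 - 77 - 6*(-77)*30*(-2)) = -36059 + (-8 - 77 - 6*(-77)*(-60)) = -36059 + (-8 - 77 - 27720) = -36059 - 27805 = -63864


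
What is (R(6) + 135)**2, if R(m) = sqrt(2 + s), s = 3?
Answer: (135 + sqrt(5))**2 ≈ 18834.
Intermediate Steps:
R(m) = sqrt(5) (R(m) = sqrt(2 + 3) = sqrt(5))
(R(6) + 135)**2 = (sqrt(5) + 135)**2 = (135 + sqrt(5))**2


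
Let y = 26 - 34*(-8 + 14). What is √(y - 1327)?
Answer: I*√1505 ≈ 38.794*I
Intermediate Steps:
y = -178 (y = 26 - 34*6 = 26 - 204 = -178)
√(y - 1327) = √(-178 - 1327) = √(-1505) = I*√1505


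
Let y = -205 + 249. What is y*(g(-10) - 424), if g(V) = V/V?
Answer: -18612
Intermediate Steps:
g(V) = 1
y = 44
y*(g(-10) - 424) = 44*(1 - 424) = 44*(-423) = -18612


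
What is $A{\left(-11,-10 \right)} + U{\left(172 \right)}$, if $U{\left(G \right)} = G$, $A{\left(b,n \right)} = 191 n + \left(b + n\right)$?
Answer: $-1759$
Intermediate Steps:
$A{\left(b,n \right)} = b + 192 n$
$A{\left(-11,-10 \right)} + U{\left(172 \right)} = \left(-11 + 192 \left(-10\right)\right) + 172 = \left(-11 - 1920\right) + 172 = -1931 + 172 = -1759$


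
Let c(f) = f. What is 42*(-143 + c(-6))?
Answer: -6258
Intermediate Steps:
42*(-143 + c(-6)) = 42*(-143 - 6) = 42*(-149) = -6258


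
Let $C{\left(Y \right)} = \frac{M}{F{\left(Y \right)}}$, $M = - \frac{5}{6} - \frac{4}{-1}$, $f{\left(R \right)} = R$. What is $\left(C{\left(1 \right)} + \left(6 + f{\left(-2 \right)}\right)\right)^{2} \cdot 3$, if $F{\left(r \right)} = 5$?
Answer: $\frac{19321}{300} \approx 64.403$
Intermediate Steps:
$M = \frac{19}{6}$ ($M = \left(-5\right) \frac{1}{6} - -4 = - \frac{5}{6} + 4 = \frac{19}{6} \approx 3.1667$)
$C{\left(Y \right)} = \frac{19}{30}$ ($C{\left(Y \right)} = \frac{19}{6 \cdot 5} = \frac{19}{6} \cdot \frac{1}{5} = \frac{19}{30}$)
$\left(C{\left(1 \right)} + \left(6 + f{\left(-2 \right)}\right)\right)^{2} \cdot 3 = \left(\frac{19}{30} + \left(6 - 2\right)\right)^{2} \cdot 3 = \left(\frac{19}{30} + 4\right)^{2} \cdot 3 = \left(\frac{139}{30}\right)^{2} \cdot 3 = \frac{19321}{900} \cdot 3 = \frac{19321}{300}$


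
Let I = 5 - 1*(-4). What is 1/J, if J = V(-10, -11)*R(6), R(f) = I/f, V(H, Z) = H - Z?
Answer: ⅔ ≈ 0.66667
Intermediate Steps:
I = 9 (I = 5 + 4 = 9)
R(f) = 9/f
J = 3/2 (J = (-10 - 1*(-11))*(9/6) = (-10 + 11)*(9*(⅙)) = 1*(3/2) = 3/2 ≈ 1.5000)
1/J = 1/(3/2) = ⅔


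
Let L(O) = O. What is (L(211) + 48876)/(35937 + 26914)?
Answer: 49087/62851 ≈ 0.78101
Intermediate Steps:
(L(211) + 48876)/(35937 + 26914) = (211 + 48876)/(35937 + 26914) = 49087/62851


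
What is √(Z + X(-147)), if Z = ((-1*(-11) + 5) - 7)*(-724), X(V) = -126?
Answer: 9*I*√82 ≈ 81.498*I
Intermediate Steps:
Z = -6516 (Z = ((11 + 5) - 7)*(-724) = (16 - 7)*(-724) = 9*(-724) = -6516)
√(Z + X(-147)) = √(-6516 - 126) = √(-6642) = 9*I*√82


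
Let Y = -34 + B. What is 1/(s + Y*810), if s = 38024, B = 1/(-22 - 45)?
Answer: 67/701618 ≈ 9.5494e-5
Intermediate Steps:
B = -1/67 (B = 1/(-67) = -1/67 ≈ -0.014925)
Y = -2279/67 (Y = -34 - 1/67 = -2279/67 ≈ -34.015)
1/(s + Y*810) = 1/(38024 - 2279/67*810) = 1/(38024 - 1845990/67) = 1/(701618/67) = 67/701618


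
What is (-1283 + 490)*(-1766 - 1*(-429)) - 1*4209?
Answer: 1056032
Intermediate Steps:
(-1283 + 490)*(-1766 - 1*(-429)) - 1*4209 = -793*(-1766 + 429) - 4209 = -793*(-1337) - 4209 = 1060241 - 4209 = 1056032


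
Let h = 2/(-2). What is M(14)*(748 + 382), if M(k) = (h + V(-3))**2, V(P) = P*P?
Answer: 72320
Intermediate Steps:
V(P) = P**2
h = -1 (h = 2*(-1/2) = -1)
M(k) = 64 (M(k) = (-1 + (-3)**2)**2 = (-1 + 9)**2 = 8**2 = 64)
M(14)*(748 + 382) = 64*(748 + 382) = 64*1130 = 72320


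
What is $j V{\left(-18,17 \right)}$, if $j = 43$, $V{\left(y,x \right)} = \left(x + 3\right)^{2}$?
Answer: $17200$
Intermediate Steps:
$V{\left(y,x \right)} = \left(3 + x\right)^{2}$
$j V{\left(-18,17 \right)} = 43 \left(3 + 17\right)^{2} = 43 \cdot 20^{2} = 43 \cdot 400 = 17200$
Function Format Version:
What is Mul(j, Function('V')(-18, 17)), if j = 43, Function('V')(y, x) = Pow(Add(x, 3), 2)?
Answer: 17200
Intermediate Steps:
Function('V')(y, x) = Pow(Add(3, x), 2)
Mul(j, Function('V')(-18, 17)) = Mul(43, Pow(Add(3, 17), 2)) = Mul(43, Pow(20, 2)) = Mul(43, 400) = 17200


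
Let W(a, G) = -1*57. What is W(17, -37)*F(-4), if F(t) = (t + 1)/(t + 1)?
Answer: -57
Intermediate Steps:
F(t) = 1 (F(t) = (1 + t)/(1 + t) = 1)
W(a, G) = -57
W(17, -37)*F(-4) = -57*1 = -57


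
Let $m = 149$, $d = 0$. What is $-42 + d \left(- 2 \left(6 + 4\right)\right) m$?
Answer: $-42$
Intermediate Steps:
$-42 + d \left(- 2 \left(6 + 4\right)\right) m = -42 + 0 \left(- 2 \left(6 + 4\right)\right) 149 = -42 + 0 \left(\left(-2\right) 10\right) 149 = -42 + 0 \left(-20\right) 149 = -42 + 0 \cdot 149 = -42 + 0 = -42$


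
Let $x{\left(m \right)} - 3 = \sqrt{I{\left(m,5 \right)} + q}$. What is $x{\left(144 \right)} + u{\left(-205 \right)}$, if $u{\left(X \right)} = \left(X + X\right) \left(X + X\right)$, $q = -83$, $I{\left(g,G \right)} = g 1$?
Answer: $168103 + \sqrt{61} \approx 1.6811 \cdot 10^{5}$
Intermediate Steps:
$I{\left(g,G \right)} = g$
$u{\left(X \right)} = 4 X^{2}$ ($u{\left(X \right)} = 2 X 2 X = 4 X^{2}$)
$x{\left(m \right)} = 3 + \sqrt{-83 + m}$ ($x{\left(m \right)} = 3 + \sqrt{m - 83} = 3 + \sqrt{-83 + m}$)
$x{\left(144 \right)} + u{\left(-205 \right)} = \left(3 + \sqrt{-83 + 144}\right) + 4 \left(-205\right)^{2} = \left(3 + \sqrt{61}\right) + 4 \cdot 42025 = \left(3 + \sqrt{61}\right) + 168100 = 168103 + \sqrt{61}$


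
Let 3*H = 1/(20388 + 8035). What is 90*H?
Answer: 30/28423 ≈ 0.0010555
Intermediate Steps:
H = 1/85269 (H = 1/(3*(20388 + 8035)) = (⅓)/28423 = (⅓)*(1/28423) = 1/85269 ≈ 1.1728e-5)
90*H = 90*(1/85269) = 30/28423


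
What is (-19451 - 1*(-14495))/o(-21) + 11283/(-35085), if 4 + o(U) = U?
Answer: 11573279/58475 ≈ 197.92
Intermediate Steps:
o(U) = -4 + U
(-19451 - 1*(-14495))/o(-21) + 11283/(-35085) = (-19451 - 1*(-14495))/(-4 - 21) + 11283/(-35085) = (-19451 + 14495)/(-25) + 11283*(-1/35085) = -4956*(-1/25) - 3761/11695 = 4956/25 - 3761/11695 = 11573279/58475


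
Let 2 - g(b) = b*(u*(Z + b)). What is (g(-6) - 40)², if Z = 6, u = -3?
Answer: 1444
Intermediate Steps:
g(b) = 2 - b*(-18 - 3*b) (g(b) = 2 - b*(-3*(6 + b)) = 2 - b*(-18 - 3*b))
(g(-6) - 40)² = ((2 + 3*(-6)² + 18*(-6)) - 40)² = ((2 + 3*36 - 108) - 40)² = ((2 + 108 - 108) - 40)² = (2 - 40)² = (-38)² = 1444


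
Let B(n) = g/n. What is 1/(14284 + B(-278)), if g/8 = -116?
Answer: 139/1985940 ≈ 6.9992e-5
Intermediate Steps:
g = -928 (g = 8*(-116) = -928)
B(n) = -928/n
1/(14284 + B(-278)) = 1/(14284 - 928/(-278)) = 1/(14284 - 928*(-1/278)) = 1/(14284 + 464/139) = 1/(1985940/139) = 139/1985940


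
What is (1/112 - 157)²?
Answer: 309161889/12544 ≈ 24646.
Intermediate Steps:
(1/112 - 157)² = (-17583/112)² = 309161889/12544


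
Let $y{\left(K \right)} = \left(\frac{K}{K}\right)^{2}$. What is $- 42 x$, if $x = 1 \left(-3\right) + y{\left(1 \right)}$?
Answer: $84$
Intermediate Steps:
$y{\left(K \right)} = 1$ ($y{\left(K \right)} = 1^{2} = 1$)
$x = -2$ ($x = 1 \left(-3\right) + 1 = -3 + 1 = -2$)
$- 42 x = \left(-42\right) \left(-2\right) = 84$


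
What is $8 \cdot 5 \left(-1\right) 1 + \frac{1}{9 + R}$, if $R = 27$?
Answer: $- \frac{1439}{36} \approx -39.972$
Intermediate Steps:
$8 \cdot 5 \left(-1\right) 1 + \frac{1}{9 + R} = 8 \cdot 5 \left(-1\right) 1 + \frac{1}{9 + 27} = 8 \left(\left(-5\right) 1\right) + \frac{1}{36} = 8 \left(-5\right) + \frac{1}{36} = -40 + \frac{1}{36} = - \frac{1439}{36}$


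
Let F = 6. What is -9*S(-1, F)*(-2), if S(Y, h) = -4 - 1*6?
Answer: -180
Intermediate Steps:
S(Y, h) = -10 (S(Y, h) = -4 - 6 = -10)
-9*S(-1, F)*(-2) = -9*(-10)*(-2) = 90*(-2) = -180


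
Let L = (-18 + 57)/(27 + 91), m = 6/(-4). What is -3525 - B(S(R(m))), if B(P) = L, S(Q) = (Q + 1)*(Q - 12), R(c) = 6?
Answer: -415989/118 ≈ -3525.3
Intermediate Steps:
m = -3/2 (m = 6*(-¼) = -3/2 ≈ -1.5000)
S(Q) = (1 + Q)*(-12 + Q)
L = 39/118 ≈ 0.33051
B(P) = 39/118
-3525 - B(S(R(m))) = -3525 - 1*39/118 = -3525 - 39/118 = -415989/118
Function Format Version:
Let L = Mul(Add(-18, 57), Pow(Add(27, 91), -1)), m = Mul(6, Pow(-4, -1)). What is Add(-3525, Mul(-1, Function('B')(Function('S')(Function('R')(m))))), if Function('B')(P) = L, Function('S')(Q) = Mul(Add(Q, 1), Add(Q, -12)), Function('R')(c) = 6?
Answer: Rational(-415989, 118) ≈ -3525.3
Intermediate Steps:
m = Rational(-3, 2) (m = Mul(6, Rational(-1, 4)) = Rational(-3, 2) ≈ -1.5000)
Function('S')(Q) = Mul(Add(1, Q), Add(-12, Q))
L = Rational(39, 118) (L = Mul(39, Pow(118, -1)) = Mul(39, Rational(1, 118)) = Rational(39, 118) ≈ 0.33051)
Function('B')(P) = Rational(39, 118)
Add(-3525, Mul(-1, Function('B')(Function('S')(Function('R')(m))))) = Add(-3525, Mul(-1, Rational(39, 118))) = Add(-3525, Rational(-39, 118)) = Rational(-415989, 118)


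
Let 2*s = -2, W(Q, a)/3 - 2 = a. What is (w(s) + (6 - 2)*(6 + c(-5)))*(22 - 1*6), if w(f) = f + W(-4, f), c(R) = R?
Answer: 96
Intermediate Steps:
W(Q, a) = 6 + 3*a
s = -1 (s = (1/2)*(-2) = -1)
w(f) = 6 + 4*f (w(f) = f + (6 + 3*f) = 6 + 4*f)
(w(s) + (6 - 2)*(6 + c(-5)))*(22 - 1*6) = ((6 + 4*(-1)) + (6 - 2)*(6 - 5))*(22 - 1*6) = ((6 - 4) + 4*1)*(22 - 6) = (2 + 4)*16 = 6*16 = 96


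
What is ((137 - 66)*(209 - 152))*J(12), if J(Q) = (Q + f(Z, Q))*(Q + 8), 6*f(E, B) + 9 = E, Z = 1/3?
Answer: 2563100/3 ≈ 8.5437e+5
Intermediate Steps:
Z = ⅓ ≈ 0.33333
f(E, B) = -3/2 + E/6
J(Q) = (8 + Q)*(-13/9 + Q) (J(Q) = (Q + (-3/2 + (⅙)*(⅓)))*(Q + 8) = (Q + (-3/2 + 1/18))*(8 + Q) = (Q - 13/9)*(8 + Q) = (-13/9 + Q)*(8 + Q) = (8 + Q)*(-13/9 + Q))
((137 - 66)*(209 - 152))*J(12) = ((137 - 66)*(209 - 152))*(-104/9 + 12² + (59/9)*12) = (71*57)*(-104/9 + 144 + 236/3) = 4047*(1900/9) = 2563100/3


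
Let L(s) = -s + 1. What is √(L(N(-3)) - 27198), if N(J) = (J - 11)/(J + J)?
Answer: I*√244794/3 ≈ 164.92*I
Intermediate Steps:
N(J) = (-11 + J)/(2*J) (N(J) = (-11 + J)/((2*J)) = (-11 + J)*(1/(2*J)) = (-11 + J)/(2*J))
L(s) = 1 - s
√(L(N(-3)) - 27198) = √((1 - (-11 - 3)/(2*(-3))) - 27198) = √((1 - (-1)*(-14)/(2*3)) - 27198) = √((1 - 1*7/3) - 27198) = √((1 - 7/3) - 27198) = √(-4/3 - 27198) = √(-81598/3) = I*√244794/3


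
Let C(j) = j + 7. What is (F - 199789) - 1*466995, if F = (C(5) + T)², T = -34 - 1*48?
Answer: -661884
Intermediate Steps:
C(j) = 7 + j
T = -82 (T = -34 - 48 = -82)
F = 4900 (F = ((7 + 5) - 82)² = (12 - 82)² = (-70)² = 4900)
(F - 199789) - 1*466995 = (4900 - 199789) - 1*466995 = -194889 - 466995 = -661884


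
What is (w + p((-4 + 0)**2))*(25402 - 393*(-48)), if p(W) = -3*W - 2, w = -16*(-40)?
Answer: 26116940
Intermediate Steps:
w = 640
p(W) = -2 - 3*W
(w + p((-4 + 0)**2))*(25402 - 393*(-48)) = (640 + (-2 - 3*(-4 + 0)**2))*(25402 - 393*(-48)) = (640 + (-2 - 3*(-4)**2))*(25402 + 18864) = (640 + (-2 - 3*16))*44266 = (640 + (-2 - 48))*44266 = (640 - 50)*44266 = 590*44266 = 26116940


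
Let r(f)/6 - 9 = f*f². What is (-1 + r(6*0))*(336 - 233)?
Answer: 5459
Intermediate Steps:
r(f) = 54 + 6*f³ (r(f) = 54 + 6*(f*f²) = 54 + 6*f³)
(-1 + r(6*0))*(336 - 233) = (-1 + (54 + 6*(6*0)³))*(336 - 233) = (-1 + (54 + 6*0³))*103 = (-1 + (54 + 6*0))*103 = (-1 + (54 + 0))*103 = (-1 + 54)*103 = 53*103 = 5459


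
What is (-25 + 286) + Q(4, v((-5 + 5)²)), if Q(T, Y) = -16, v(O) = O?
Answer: 245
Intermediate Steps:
(-25 + 286) + Q(4, v((-5 + 5)²)) = (-25 + 286) - 16 = 261 - 16 = 245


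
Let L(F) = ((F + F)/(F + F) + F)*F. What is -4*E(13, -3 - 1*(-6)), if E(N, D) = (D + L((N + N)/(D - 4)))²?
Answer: -1705636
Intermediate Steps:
L(F) = F*(1 + F) (L(F) = ((2*F)/((2*F)) + F)*F = ((2*F)*(1/(2*F)) + F)*F = (1 + F)*F = F*(1 + F))
E(N, D) = (D + 2*N*(1 + 2*N/(-4 + D))/(-4 + D))² (E(N, D) = (D + ((N + N)/(D - 4))*(1 + (N + N)/(D - 4)))² = (D + ((2*N)/(-4 + D))*(1 + (2*N)/(-4 + D)))² = (D + (2*N/(-4 + D))*(1 + 2*N/(-4 + D)))² = (D + 2*N*(1 + 2*N/(-4 + D))/(-4 + D))²)
-4*E(13, -3 - 1*(-6)) = -4*((-3 - 1*(-6))*(-4 + (-3 - 1*(-6)))² + 2*13*(-4 + (-3 - 1*(-6)) + 2*13))²/(-4 + (-3 - 1*(-6)))⁴ = -4*((-3 + 6)*(-4 + (-3 + 6))² + 2*13*(-4 + (-3 + 6) + 26))²/(-4 + (-3 + 6))⁴ = -4*(3*(-4 + 3)² + 2*13*(-4 + 3 + 26))²/(-4 + 3)⁴ = -4*(3*(-1)² + 2*13*25)²/(-1)⁴ = -4*(3*1 + 650)² = -4*(3 + 650)² = -4*653² = -4*426409 = -1705636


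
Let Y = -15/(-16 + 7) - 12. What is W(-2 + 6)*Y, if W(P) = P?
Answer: -124/3 ≈ -41.333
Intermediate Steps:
Y = -31/3 (Y = -15/(-9) - 12 = -⅑*(-15) - 12 = 5/3 - 12 = -31/3 ≈ -10.333)
W(-2 + 6)*Y = (-2 + 6)*(-31/3) = 4*(-31/3) = -124/3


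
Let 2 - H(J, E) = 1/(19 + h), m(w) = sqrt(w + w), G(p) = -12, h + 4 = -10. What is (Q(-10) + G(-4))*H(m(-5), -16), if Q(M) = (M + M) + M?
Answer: -378/5 ≈ -75.600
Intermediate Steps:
h = -14 (h = -4 - 10 = -14)
m(w) = sqrt(2)*sqrt(w) (m(w) = sqrt(2*w) = sqrt(2)*sqrt(w))
Q(M) = 3*M (Q(M) = 2*M + M = 3*M)
H(J, E) = 9/5 (H(J, E) = 2 - 1/(19 - 14) = 2 - 1/5 = 9/5)
(Q(-10) + G(-4))*H(m(-5), -16) = (3*(-10) - 12)*(9/5) = (-30 - 12)*(9/5) = -42*9/5 = -378/5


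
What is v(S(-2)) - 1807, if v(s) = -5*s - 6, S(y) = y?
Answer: -1803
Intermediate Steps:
v(s) = -6 - 5*s
v(S(-2)) - 1807 = (-6 - 5*(-2)) - 1807 = (-6 + 10) - 1807 = 4 - 1807 = -1803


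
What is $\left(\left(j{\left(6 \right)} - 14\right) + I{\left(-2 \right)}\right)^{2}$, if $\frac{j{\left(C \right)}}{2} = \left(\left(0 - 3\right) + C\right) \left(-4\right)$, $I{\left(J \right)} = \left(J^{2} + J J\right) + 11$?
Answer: $361$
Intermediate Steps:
$I{\left(J \right)} = 11 + 2 J^{2}$ ($I{\left(J \right)} = \left(J^{2} + J^{2}\right) + 11 = 2 J^{2} + 11 = 11 + 2 J^{2}$)
$j{\left(C \right)} = 24 - 8 C$ ($j{\left(C \right)} = 2 \left(\left(0 - 3\right) + C\right) \left(-4\right) = 2 \left(-3 + C\right) \left(-4\right) = 2 \left(12 - 4 C\right) = 24 - 8 C$)
$\left(\left(j{\left(6 \right)} - 14\right) + I{\left(-2 \right)}\right)^{2} = \left(\left(\left(24 - 48\right) - 14\right) + \left(11 + 2 \left(-2\right)^{2}\right)\right)^{2} = \left(\left(\left(24 - 48\right) - 14\right) + \left(11 + 2 \cdot 4\right)\right)^{2} = \left(\left(-24 - 14\right) + \left(11 + 8\right)\right)^{2} = \left(-38 + 19\right)^{2} = \left(-19\right)^{2} = 361$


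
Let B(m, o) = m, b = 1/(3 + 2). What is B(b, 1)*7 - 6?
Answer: -23/5 ≈ -4.6000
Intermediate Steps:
b = ⅕ (b = 1/5 = ⅕ ≈ 0.20000)
B(b, 1)*7 - 6 = (⅕)*7 - 6 = 7/5 - 6 = -23/5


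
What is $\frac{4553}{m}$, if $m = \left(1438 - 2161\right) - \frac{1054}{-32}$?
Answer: $- \frac{72848}{11041} \approx -6.598$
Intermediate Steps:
$m = - \frac{11041}{16}$ ($m = -723 - - \frac{527}{16} = -723 + \frac{527}{16} = - \frac{11041}{16} \approx -690.06$)
$\frac{4553}{m} = \frac{4553}{- \frac{11041}{16}} = 4553 \left(- \frac{16}{11041}\right) = - \frac{72848}{11041}$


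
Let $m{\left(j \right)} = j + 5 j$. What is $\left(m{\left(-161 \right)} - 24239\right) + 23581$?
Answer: $-1624$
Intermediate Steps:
$m{\left(j \right)} = 6 j$
$\left(m{\left(-161 \right)} - 24239\right) + 23581 = \left(6 \left(-161\right) - 24239\right) + 23581 = \left(-966 - 24239\right) + 23581 = -25205 + 23581 = -1624$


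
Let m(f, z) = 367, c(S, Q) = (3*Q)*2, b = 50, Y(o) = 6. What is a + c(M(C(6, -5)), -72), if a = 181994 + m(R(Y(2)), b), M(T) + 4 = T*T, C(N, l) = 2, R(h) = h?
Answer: 181929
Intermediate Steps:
M(T) = -4 + T² (M(T) = -4 + T*T = -4 + T²)
c(S, Q) = 6*Q
a = 182361 (a = 181994 + 367 = 182361)
a + c(M(C(6, -5)), -72) = 182361 + 6*(-72) = 182361 - 432 = 181929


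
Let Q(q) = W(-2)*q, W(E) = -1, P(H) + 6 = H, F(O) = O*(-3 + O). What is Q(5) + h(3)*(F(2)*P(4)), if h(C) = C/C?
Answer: -1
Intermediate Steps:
P(H) = -6 + H
h(C) = 1
Q(q) = -q
Q(5) + h(3)*(F(2)*P(4)) = -1*5 + 1*((2*(-3 + 2))*(-6 + 4)) = -5 + 1*((2*(-1))*(-2)) = -5 + 1*(-2*(-2)) = -5 + 1*4 = -5 + 4 = -1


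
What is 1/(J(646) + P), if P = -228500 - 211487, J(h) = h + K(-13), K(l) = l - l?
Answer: -1/439341 ≈ -2.2761e-6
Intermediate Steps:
K(l) = 0
J(h) = h (J(h) = h + 0 = h)
P = -439987
1/(J(646) + P) = 1/(646 - 439987) = 1/(-439341) = -1/439341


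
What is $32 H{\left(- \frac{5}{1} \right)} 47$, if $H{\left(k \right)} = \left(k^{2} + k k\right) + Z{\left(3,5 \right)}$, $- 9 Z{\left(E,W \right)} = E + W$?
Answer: $\frac{664768}{9} \approx 73863.0$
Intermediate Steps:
$Z{\left(E,W \right)} = - \frac{E}{9} - \frac{W}{9}$ ($Z{\left(E,W \right)} = - \frac{E + W}{9} = - \frac{E}{9} - \frac{W}{9}$)
$H{\left(k \right)} = - \frac{8}{9} + 2 k^{2}$ ($H{\left(k \right)} = \left(k^{2} + k k\right) - \frac{8}{9} = \left(k^{2} + k^{2}\right) - \frac{8}{9} = 2 k^{2} - \frac{8}{9} = - \frac{8}{9} + 2 k^{2}$)
$32 H{\left(- \frac{5}{1} \right)} 47 = 32 \left(- \frac{8}{9} + 2 \left(- \frac{5}{1}\right)^{2}\right) 47 = 32 \left(- \frac{8}{9} + 2 \left(\left(-5\right) 1\right)^{2}\right) 47 = 32 \left(- \frac{8}{9} + 2 \left(-5\right)^{2}\right) 47 = 32 \left(- \frac{8}{9} + 2 \cdot 25\right) 47 = 32 \left(- \frac{8}{9} + 50\right) 47 = 32 \cdot \frac{442}{9} \cdot 47 = \frac{14144}{9} \cdot 47 = \frac{664768}{9}$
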